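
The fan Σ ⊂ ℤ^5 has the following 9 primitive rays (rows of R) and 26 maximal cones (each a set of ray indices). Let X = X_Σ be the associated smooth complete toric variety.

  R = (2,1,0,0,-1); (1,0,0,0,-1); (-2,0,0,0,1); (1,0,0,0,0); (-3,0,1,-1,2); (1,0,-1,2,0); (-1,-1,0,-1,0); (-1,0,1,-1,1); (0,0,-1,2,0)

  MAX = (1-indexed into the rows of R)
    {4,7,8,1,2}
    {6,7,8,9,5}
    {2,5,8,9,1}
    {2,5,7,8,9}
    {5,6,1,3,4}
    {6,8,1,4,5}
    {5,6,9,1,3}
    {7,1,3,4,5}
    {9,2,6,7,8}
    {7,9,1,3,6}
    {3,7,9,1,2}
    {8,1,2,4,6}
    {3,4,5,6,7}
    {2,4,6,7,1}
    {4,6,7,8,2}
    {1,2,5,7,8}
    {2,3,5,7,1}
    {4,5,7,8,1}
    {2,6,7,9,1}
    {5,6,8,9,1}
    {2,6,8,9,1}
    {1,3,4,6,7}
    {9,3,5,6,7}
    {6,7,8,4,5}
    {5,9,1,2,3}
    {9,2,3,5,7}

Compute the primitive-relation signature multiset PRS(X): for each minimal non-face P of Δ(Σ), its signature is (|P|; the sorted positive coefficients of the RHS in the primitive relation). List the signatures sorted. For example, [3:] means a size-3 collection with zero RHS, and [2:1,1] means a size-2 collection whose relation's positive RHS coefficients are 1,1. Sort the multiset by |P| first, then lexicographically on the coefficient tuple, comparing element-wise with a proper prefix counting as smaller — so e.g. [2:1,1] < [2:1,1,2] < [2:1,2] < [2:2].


Minimal non-faces — 10 found among 9 rays, 26 max cones:

  {3,8}:  v_{3} + v_{8} = v_{5}  ⇒ sig = [2:1]
  {4,9}:  v_{4} + v_{9} = v_{6}  ⇒ sig = [2:1]
  {2,3,4}:  v_{2} + v_{3} + v_{4} = 0  ⇒ sig = [3:]
  {2,3,6}:  v_{2} + v_{3} + v_{6} = v_{9}  ⇒ sig = [3:1]
  {2,4,5}:  v_{2} + v_{4} + v_{5} = v_{8}  ⇒ sig = [3:1]
  {2,5,6}:  v_{2} + v_{5} + v_{6} = v_{8} + v_{9}  ⇒ sig = [3:1,1]
  {1,7,8,9}:  v_{1} + v_{7} + v_{8} + v_{9} = 0  ⇒ sig = [4:]
  {1,5,7,9}:  v_{1} + v_{5} + v_{7} + v_{9} = v_{3}  ⇒ sig = [4:1]
  {1,6,7,8}:  v_{1} + v_{6} + v_{7} + v_{8} = v_{4}  ⇒ sig = [4:1]
  {1,5,6,7}:  v_{1} + v_{5} + v_{6} + v_{7} = v_{3} + v_{4}  ⇒ sig = [4:1,1]

Hence PRS(X_Σ) =
    [2:1]
    [2:1]
    [3:]
    [3:1]
    [3:1]
    [3:1,1]
    [4:]
    [4:1]
    [4:1]
    [4:1,1]


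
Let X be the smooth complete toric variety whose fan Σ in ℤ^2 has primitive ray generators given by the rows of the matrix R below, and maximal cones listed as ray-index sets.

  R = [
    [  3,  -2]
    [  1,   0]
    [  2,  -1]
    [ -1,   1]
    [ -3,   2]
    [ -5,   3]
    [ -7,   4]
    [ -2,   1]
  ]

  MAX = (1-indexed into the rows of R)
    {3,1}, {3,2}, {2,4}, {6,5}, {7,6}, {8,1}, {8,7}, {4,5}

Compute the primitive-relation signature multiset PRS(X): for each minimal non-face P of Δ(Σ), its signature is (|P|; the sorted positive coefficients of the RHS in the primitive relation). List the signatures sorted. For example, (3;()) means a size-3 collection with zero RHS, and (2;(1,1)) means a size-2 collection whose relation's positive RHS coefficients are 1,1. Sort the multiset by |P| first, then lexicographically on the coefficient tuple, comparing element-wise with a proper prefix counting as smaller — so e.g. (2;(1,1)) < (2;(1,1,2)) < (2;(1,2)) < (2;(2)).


Σ has 20 primitive collections:

  P = {1,5}:  v_{1} + v_{5} = 0 — sig = (2;())
  P = {3,8}:  v_{3} + v_{8} = 0 — sig = (2;())
  P = {1,4}:  v_{1} + v_{4} = v_{3} — sig = (2;(1))
  P = {1,6}:  v_{1} + v_{6} = v_{8} — sig = (2;(1))
  P = {2,8}:  v_{2} + v_{8} = v_{4} — sig = (2;(1))
  P = {3,4}:  v_{3} + v_{4} = v_{2} — sig = (2;(1))
  P = {3,5}:  v_{3} + v_{5} = v_{4} — sig = (2;(1))
  P = {3,6}:  v_{3} + v_{6} = v_{5} — sig = (2;(1))
  P = {3,7}:  v_{3} + v_{7} = v_{6} — sig = (2;(1))
  P = {4,8}:  v_{4} + v_{8} = v_{5} — sig = (2;(1))
  P = {5,8}:  v_{5} + v_{8} = v_{6} — sig = (2;(1))
  P = {6,8}:  v_{6} + v_{8} = v_{7} — sig = (2;(1))
  P = {2,6}:  v_{2} + v_{6} = v_{4} + v_{5} — sig = (2;(1,1))
  P = {4,7}:  v_{4} + v_{7} = v_{5} + v_{6} — sig = (2;(1,1))
  P = {1,2}:  v_{1} + v_{2} = 2·v_{3} — sig = (2;(2))
  P = {1,7}:  v_{1} + v_{7} = 2·v_{8} — sig = (2;(2))
  P = {2,5}:  v_{2} + v_{5} = 2·v_{4} — sig = (2;(2))
  P = {2,7}:  v_{2} + v_{7} = 2·v_{5} — sig = (2;(2))
  P = {4,6}:  v_{4} + v_{6} = 2·v_{5} — sig = (2;(2))
  P = {5,7}:  v_{5} + v_{7} = 2·v_{6} — sig = (2;(2))

Hence PRS(X_Σ) =
{ (2;()) ×2,  (2;(1)) ×10,  (2;(1,1)) ×2,  (2;(2)) ×6 }


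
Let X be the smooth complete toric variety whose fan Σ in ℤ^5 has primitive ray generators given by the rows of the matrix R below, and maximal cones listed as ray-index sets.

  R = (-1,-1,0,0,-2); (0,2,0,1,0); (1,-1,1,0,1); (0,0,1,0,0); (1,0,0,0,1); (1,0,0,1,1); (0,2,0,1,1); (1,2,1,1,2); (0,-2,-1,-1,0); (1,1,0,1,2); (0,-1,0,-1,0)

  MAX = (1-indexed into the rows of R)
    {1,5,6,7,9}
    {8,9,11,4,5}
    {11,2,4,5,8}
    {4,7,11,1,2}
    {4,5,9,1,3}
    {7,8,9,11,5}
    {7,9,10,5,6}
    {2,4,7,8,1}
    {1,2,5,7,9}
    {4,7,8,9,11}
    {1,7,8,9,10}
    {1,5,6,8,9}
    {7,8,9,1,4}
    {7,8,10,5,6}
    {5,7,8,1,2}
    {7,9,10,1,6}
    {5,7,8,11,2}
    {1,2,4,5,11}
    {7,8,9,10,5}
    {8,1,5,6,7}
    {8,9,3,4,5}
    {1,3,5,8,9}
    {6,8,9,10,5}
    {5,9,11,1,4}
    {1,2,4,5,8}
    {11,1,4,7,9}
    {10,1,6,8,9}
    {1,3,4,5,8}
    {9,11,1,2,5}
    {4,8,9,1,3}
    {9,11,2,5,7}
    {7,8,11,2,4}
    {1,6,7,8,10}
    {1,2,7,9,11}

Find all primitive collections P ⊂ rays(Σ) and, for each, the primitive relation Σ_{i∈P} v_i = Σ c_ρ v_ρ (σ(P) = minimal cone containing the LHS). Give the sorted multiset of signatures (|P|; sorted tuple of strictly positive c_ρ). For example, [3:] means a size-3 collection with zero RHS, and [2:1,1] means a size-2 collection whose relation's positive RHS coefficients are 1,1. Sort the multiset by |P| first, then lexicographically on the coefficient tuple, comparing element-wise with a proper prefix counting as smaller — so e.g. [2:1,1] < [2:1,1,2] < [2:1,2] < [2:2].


Δ(Σ) — 11 vertices, 20 min non-faces:

  • {10,11}:  v_{10} + v_{11} = v_{8} + v_{9}  →  sig = [2:1,1]
  • {2,3}:  v_{2} + v_{3} = v_{1} + v_{5} + v_{8}  →  sig = [2:1,1,1]
  • {6,11}:  v_{6} + v_{11} = v_{1} + v_{5} + v_{8} + v_{9}  →  sig = [2:1,1,1,1]
  • {3,7}:  v_{3} + v_{7} = v_{1} + 2·v_{8} + v_{9}  →  sig = [2:1,1,2]
  • {3,11}:  v_{3} + v_{11} = 2·v_{4} + v_{5} + v_{9}  →  sig = [2:1,1,2]
  • {4,10}:  v_{4} + v_{10} = v_{1} + 2·v_{8} + v_{9}  →  sig = [2:1,1,2]
  • {4,6}:  v_{4} + v_{6} = 2·v_{1} + v_{5} + 2·v_{8} + v_{9}  →  sig = [2:1,1,2,2]
  • {2,10}:  v_{2} + v_{10} = v_{1} + 2·v_{5} + 2·v_{7}  →  sig = [2:1,2,2]
  • {3,10}:  v_{3} + v_{10} = 2·v_{1} + v_{5} + 3·v_{8} + 2·v_{9}  →  sig = [2:1,2,2,3]
  • {2,6}:  v_{2} + v_{6} = 2·v_{1} + 3·v_{5} + 2·v_{7}  →  sig = [2:2,2,3]
  • {3,6}:  v_{3} + v_{6} = 3·v_{1} + 2·v_{5} + 3·v_{8} + 2·v_{9}  →  sig = [2:2,2,3,3]
  • {2,4,9}:  v_{2} + v_{4} + v_{9} = 0  →  sig = [3:]
  • {1,5,10}:  v_{1} + v_{5} + v_{10} = v_{6}  →  sig = [3:1]
  • {1,8,11}:  v_{1} + v_{8} + v_{11} = v_{4}  →  sig = [3:1]
  • {4,5,7}:  v_{4} + v_{5} + v_{7} = v_{8}  →  sig = [3:1]
  • {2,8,9}:  v_{2} + v_{8} + v_{9} = v_{5} + v_{7}  →  sig = [3:1,1]
  • {1,5,7,11}:  v_{1} + v_{5} + v_{7} + v_{11} = 0  →  sig = [4:]
  • {6,7,8,9}:  v_{6} + v_{7} + v_{8} + v_{9} = 2·v_{10}  →  sig = [4:2]
  • {1,4,5,8,9}:  v_{1} + v_{4} + v_{5} + v_{8} + v_{9} = v_{3}  →  sig = [5:1]
  • {1,5,7,8,9}:  v_{1} + v_{5} + v_{7} + v_{8} + v_{9} = v_{10}  →  sig = [5:1]

Signatures (|P|; sorted positive RHS coefficients), sorted:
[[2:1,1], [2:1,1,1], [2:1,1,1,1], [2:1,1,2], [2:1,1,2], [2:1,1,2], [2:1,1,2,2], [2:1,2,2], [2:1,2,2,3], [2:2,2,3], [2:2,2,3,3], [3:], [3:1], [3:1], [3:1], [3:1,1], [4:], [4:2], [5:1], [5:1]]


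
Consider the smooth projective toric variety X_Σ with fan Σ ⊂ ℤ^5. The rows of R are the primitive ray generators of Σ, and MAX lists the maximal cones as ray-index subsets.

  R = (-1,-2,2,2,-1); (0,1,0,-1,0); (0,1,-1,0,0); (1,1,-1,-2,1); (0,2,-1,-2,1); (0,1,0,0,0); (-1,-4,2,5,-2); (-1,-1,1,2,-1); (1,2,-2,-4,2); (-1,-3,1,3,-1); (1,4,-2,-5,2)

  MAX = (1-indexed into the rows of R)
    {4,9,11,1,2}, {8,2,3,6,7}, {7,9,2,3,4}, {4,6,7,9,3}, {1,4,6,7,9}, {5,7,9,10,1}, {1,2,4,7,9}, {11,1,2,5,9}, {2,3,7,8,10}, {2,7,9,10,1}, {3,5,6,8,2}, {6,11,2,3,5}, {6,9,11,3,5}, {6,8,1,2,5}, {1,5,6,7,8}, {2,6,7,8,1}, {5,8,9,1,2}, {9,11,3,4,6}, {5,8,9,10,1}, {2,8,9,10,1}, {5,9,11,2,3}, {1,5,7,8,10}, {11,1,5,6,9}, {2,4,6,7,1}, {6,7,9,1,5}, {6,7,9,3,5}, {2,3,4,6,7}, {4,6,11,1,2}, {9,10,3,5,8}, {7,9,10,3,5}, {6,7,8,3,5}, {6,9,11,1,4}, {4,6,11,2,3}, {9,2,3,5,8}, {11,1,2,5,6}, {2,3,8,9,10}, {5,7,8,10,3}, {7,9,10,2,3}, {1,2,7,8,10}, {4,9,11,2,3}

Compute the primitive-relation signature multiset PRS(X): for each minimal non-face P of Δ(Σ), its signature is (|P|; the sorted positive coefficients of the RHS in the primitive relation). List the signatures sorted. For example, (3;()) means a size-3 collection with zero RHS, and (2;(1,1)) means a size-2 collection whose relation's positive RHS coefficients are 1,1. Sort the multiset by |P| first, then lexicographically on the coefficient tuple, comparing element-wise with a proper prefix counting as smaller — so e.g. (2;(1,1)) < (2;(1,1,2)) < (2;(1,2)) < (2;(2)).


Σ has 13 primitive collections:

  P = {4,8}:  v_{4} + v_{8} = 0  →  sig = (2;())
  P = {7,11}:  v_{7} + v_{11} = 0  →  sig = (2;())
  P = {1,3}:  v_{1} + v_{3} = v_{8}  →  sig = (2;(1))
  P = {4,5}:  v_{4} + v_{5} = v_{6} + v_{9}  →  sig = (2;(1,1))
  P = {4,10}:  v_{4} + v_{10} = v_{7} + v_{9}  →  sig = (2;(1,1))
  P = {6,10}:  v_{6} + v_{10} = v_{5} + v_{7}  →  sig = (2;(1,1))
  P = {8,11}:  v_{8} + v_{11} = v_{2} + v_{5}  →  sig = (2;(1,1))
  P = {10,11}:  v_{10} + v_{11} = v_{8} + v_{9}  →  sig = (2;(1,1))
  P = {2,5,7}:  v_{2} + v_{5} + v_{7} = v_{8}  →  sig = (3;(1))
  P = {2,6,9}:  v_{2} + v_{6} + v_{9} = v_{11}  →  sig = (3;(1))
  P = {6,8,9}:  v_{6} + v_{8} + v_{9} = v_{5}  →  sig = (3;(1))
  P = {7,8,9}:  v_{7} + v_{8} + v_{9} = v_{10}  →  sig = (3;(1))
  P = {2,5,10}:  v_{2} + v_{5} + v_{10} = 2·v_{8} + v_{9}  →  sig = (3;(1,2))

Signatures (|P|; sorted positive RHS coefficients), sorted:
[(2;()), (2;()), (2;(1)), (2;(1,1)), (2;(1,1)), (2;(1,1)), (2;(1,1)), (2;(1,1)), (3;(1)), (3;(1)), (3;(1)), (3;(1)), (3;(1,2))]


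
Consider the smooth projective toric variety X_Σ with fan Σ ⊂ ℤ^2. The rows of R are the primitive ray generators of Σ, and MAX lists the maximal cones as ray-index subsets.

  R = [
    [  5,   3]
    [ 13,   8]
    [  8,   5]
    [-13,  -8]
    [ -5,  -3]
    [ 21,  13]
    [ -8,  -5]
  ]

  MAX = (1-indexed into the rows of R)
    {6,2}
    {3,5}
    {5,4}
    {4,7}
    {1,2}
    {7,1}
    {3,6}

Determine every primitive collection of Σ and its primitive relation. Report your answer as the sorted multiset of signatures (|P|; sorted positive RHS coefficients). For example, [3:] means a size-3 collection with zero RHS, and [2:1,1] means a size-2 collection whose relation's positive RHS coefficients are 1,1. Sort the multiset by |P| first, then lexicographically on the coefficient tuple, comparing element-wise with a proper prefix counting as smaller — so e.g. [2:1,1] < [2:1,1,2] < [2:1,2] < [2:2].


The 14 primitive collections of Σ (r=7, n=2):

  {1,5}:  v_{1} + v_{5} = 0  ⟹  sig = [2:]
  {2,4}:  v_{2} + v_{4} = 0  ⟹  sig = [2:]
  {3,7}:  v_{3} + v_{7} = 0  ⟹  sig = [2:]
  {1,3}:  v_{1} + v_{3} = v_{2}  ⟹  sig = [2:1]
  {1,4}:  v_{1} + v_{4} = v_{7}  ⟹  sig = [2:1]
  {2,3}:  v_{2} + v_{3} = v_{6}  ⟹  sig = [2:1]
  {2,5}:  v_{2} + v_{5} = v_{3}  ⟹  sig = [2:1]
  {2,7}:  v_{2} + v_{7} = v_{1}  ⟹  sig = [2:1]
  {3,4}:  v_{3} + v_{4} = v_{5}  ⟹  sig = [2:1]
  {4,6}:  v_{4} + v_{6} = v_{3}  ⟹  sig = [2:1]
  {5,7}:  v_{5} + v_{7} = v_{4}  ⟹  sig = [2:1]
  {6,7}:  v_{6} + v_{7} = v_{2}  ⟹  sig = [2:1]
  {1,6}:  v_{1} + v_{6} = 2·v_{2}  ⟹  sig = [2:2]
  {5,6}:  v_{5} + v_{6} = 2·v_{3}  ⟹  sig = [2:2]

Sorted signature multiset PRS(X):
    [2:]
    [2:]
    [2:]
    [2:1]
    [2:1]
    [2:1]
    [2:1]
    [2:1]
    [2:1]
    [2:1]
    [2:1]
    [2:1]
    [2:2]
    [2:2]


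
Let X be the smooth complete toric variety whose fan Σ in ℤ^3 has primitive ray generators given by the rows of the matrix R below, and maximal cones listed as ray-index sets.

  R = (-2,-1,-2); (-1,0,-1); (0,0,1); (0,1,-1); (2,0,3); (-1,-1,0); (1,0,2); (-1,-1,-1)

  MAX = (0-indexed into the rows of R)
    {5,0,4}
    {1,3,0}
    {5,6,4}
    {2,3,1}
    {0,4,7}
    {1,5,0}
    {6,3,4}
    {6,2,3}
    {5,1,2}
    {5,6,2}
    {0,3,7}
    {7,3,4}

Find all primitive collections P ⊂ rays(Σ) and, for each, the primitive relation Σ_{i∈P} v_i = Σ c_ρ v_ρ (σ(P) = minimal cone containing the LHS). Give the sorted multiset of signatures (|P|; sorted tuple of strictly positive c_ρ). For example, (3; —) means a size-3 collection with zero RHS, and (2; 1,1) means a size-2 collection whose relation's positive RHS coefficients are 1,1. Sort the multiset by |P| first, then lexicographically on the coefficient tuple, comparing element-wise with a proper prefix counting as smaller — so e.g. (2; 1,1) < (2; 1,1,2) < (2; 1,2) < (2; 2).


11 collections generate NE(X_Σ); each relation:

  {0,6}:  v_{0} + v_{6} = v_{5}  ⇒ sig = (2; 1)
  {1,4}:  v_{1} + v_{4} = v_{6}  ⇒ sig = (2; 1)
  {1,6}:  v_{1} + v_{6} = v_{2}  ⇒ sig = (2; 1)
  {1,7}:  v_{1} + v_{7} = v_{0}  ⇒ sig = (2; 1)
  {2,7}:  v_{2} + v_{7} = v_{5}  ⇒ sig = (2; 1)
  {3,5}:  v_{3} + v_{5} = v_{1}  ⇒ sig = (2; 1)
  {0,2}:  v_{0} + v_{2} = v_{1} + v_{5}  ⇒ sig = (2; 1,1)
  {6,7}:  v_{6} + v_{7} = v_{0} + v_{4}  ⇒ sig = (2; 1,1)
  {5,7}:  v_{5} + v_{7} = 2·v_{0} + v_{4}  ⇒ sig = (2; 1,2)
  {2,4}:  v_{2} + v_{4} = 2·v_{6}  ⇒ sig = (2; 2)
  {0,3,4}:  v_{0} + v_{3} + v_{4} = 0  ⇒ sig = (3; —)

Sorted signature multiset PRS(X):
    (2; 1)
    (2; 1)
    (2; 1)
    (2; 1)
    (2; 1)
    (2; 1)
    (2; 1,1)
    (2; 1,1)
    (2; 1,2)
    (2; 2)
    (3; —)


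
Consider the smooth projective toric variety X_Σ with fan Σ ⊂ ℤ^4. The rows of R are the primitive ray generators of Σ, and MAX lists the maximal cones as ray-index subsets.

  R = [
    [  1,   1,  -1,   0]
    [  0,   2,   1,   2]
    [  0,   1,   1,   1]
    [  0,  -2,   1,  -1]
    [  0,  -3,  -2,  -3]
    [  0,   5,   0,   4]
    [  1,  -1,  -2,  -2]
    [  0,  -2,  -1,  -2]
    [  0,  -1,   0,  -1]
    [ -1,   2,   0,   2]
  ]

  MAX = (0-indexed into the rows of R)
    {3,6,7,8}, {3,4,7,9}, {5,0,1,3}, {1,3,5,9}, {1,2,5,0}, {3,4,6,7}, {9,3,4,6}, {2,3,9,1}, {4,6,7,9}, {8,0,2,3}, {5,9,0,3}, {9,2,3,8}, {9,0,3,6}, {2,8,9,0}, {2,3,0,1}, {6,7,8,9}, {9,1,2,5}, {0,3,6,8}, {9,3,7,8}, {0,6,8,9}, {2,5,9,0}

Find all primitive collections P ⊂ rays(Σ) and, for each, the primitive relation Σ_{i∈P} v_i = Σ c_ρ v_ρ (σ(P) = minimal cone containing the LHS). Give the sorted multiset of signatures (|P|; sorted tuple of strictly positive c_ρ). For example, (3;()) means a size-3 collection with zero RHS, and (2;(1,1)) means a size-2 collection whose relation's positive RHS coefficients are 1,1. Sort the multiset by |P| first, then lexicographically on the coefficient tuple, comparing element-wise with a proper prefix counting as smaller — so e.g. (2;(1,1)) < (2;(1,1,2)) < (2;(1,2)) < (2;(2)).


The 20 primitive collections of Σ (r=10, n=4):

  {1,7}:  v_{1} + v_{7} = 0 — sig = (2;())
  {0,7}:  v_{0} + v_{7} = v_{6} — sig = (2;(1))
  {1,6}:  v_{1} + v_{6} = v_{0} — sig = (2;(1))
  {1,8}:  v_{1} + v_{8} = v_{2} — sig = (2;(1))
  {2,4}:  v_{2} + v_{4} = v_{7} — sig = (2;(1))
  {2,7}:  v_{2} + v_{7} = v_{8} — sig = (2;(1))
  {2,6}:  v_{2} + v_{6} = v_{0} + v_{8} — sig = (2;(1,1))
  {5,7}:  v_{5} + v_{7} = v_{0} + v_{9} — sig = (2;(1,1))
  {1,4}:  v_{1} + v_{4} = v_{3} + v_{6} + v_{9} — sig = (2;(1,1,1))
  {5,8}:  v_{5} + v_{8} = v_{0} + v_{2} + v_{9} — sig = (2;(1,1,1))
  {4,5}:  v_{4} + v_{5} = v_{0} + v_{3} + v_{6} + 2·v_{9} — sig = (2;(1,1,1,2))
  {0,4}:  v_{0} + v_{4} = v_{3} + 2·v_{6} + v_{9} — sig = (2;(1,1,2))
  {5,6}:  v_{5} + v_{6} = 2·v_{0} + v_{9} — sig = (2;(1,2))
  {4,8}:  v_{4} + v_{8} = 2·v_{7} — sig = (2;(2))
  {0,1,9}:  v_{0} + v_{1} + v_{9} = v_{5} — sig = (3;(1))
  {2,3,5}:  v_{2} + v_{3} + v_{5} = 2·v_{1} — sig = (3;(2))
  {0,3,8,9}:  v_{0} + v_{3} + v_{8} + v_{9} = 0 — sig = (4;())
  {0,2,3,9}:  v_{0} + v_{2} + v_{3} + v_{9} = v_{1} — sig = (4;(1))
  {3,6,7,9}:  v_{3} + v_{6} + v_{7} + v_{9} = v_{4} — sig = (4;(1))
  {3,6,8,9}:  v_{3} + v_{6} + v_{8} + v_{9} = v_{7} — sig = (4;(1))

Sorted signature multiset PRS(X):
{ (2;()),  (2;(1)) ×5,  (2;(1,1)) ×2,  (2;(1,1,1)) ×2,  (2;(1,1,1,2)),  (2;(1,1,2)),  (2;(1,2)),  (2;(2)),  (3;(1)),  (3;(2)),  (4;()),  (4;(1)) ×3 }


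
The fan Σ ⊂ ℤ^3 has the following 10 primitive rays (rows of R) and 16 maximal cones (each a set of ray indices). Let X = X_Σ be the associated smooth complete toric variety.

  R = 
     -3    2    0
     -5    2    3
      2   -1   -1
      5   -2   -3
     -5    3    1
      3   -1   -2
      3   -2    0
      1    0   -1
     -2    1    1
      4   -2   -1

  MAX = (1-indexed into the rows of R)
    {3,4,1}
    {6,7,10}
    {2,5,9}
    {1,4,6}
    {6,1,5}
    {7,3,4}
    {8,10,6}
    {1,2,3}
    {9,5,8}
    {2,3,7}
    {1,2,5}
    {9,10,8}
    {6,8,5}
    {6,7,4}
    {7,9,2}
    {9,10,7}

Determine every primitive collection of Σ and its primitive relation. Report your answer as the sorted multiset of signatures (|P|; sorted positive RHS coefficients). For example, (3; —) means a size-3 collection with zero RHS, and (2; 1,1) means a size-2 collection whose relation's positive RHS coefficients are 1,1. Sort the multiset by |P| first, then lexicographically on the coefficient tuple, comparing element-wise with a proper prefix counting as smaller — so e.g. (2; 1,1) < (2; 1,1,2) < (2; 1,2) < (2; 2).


Σ has 21 primitive collections:

  {1,7}:  v_{1} + v_{7} = 0  ⟹  sig = (2; —)
  {2,4}:  v_{2} + v_{4} = 0  ⟹  sig = (2; —)
  {3,9}:  v_{3} + v_{9} = 0  ⟹  sig = (2; —)
  {1,9}:  v_{1} + v_{9} = v_{5}  ⟹  sig = (2; 1)
  {1,10}:  v_{1} + v_{10} = v_{8}  ⟹  sig = (2; 1)
  {2,6}:  v_{2} + v_{6} = v_{9}  ⟹  sig = (2; 1)
  {3,5}:  v_{3} + v_{5} = v_{1}  ⟹  sig = (2; 1)
  {3,6}:  v_{3} + v_{6} = v_{4}  ⟹  sig = (2; 1)
  {3,8}:  v_{3} + v_{8} = v_{6}  ⟹  sig = (2; 1)
  {4,9}:  v_{4} + v_{9} = v_{6}  ⟹  sig = (2; 1)
  {5,7}:  v_{5} + v_{7} = v_{9}  ⟹  sig = (2; 1)
  {6,9}:  v_{6} + v_{9} = v_{8}  ⟹  sig = (2; 1)
  {7,8}:  v_{7} + v_{8} = v_{10}  ⟹  sig = (2; 1)
  {1,8}:  v_{1} + v_{8} = v_{5} + v_{6}  ⟹  sig = (2; 1,1)
  {3,10}:  v_{3} + v_{10} = v_{6} + v_{7}  ⟹  sig = (2; 1,1)
  {4,5}:  v_{4} + v_{5} = v_{1} + v_{6}  ⟹  sig = (2; 1,1)
  {5,10}:  v_{5} + v_{10} = v_{8} + v_{9}  ⟹  sig = (2; 1,1)
  {2,10}:  v_{2} + v_{10} = v_{7} + 2·v_{9}  ⟹  sig = (2; 1,2)
  {4,10}:  v_{4} + v_{10} = 2·v_{6} + v_{7}  ⟹  sig = (2; 1,2)
  {2,8}:  v_{2} + v_{8} = 2·v_{9}  ⟹  sig = (2; 2)
  {4,8}:  v_{4} + v_{8} = 2·v_{6}  ⟹  sig = (2; 2)

so the primitive-relation signature multiset is
    (2; —)
    (2; —)
    (2; —)
    (2; 1)
    (2; 1)
    (2; 1)
    (2; 1)
    (2; 1)
    (2; 1)
    (2; 1)
    (2; 1)
    (2; 1)
    (2; 1)
    (2; 1,1)
    (2; 1,1)
    (2; 1,1)
    (2; 1,1)
    (2; 1,2)
    (2; 1,2)
    (2; 2)
    (2; 2)


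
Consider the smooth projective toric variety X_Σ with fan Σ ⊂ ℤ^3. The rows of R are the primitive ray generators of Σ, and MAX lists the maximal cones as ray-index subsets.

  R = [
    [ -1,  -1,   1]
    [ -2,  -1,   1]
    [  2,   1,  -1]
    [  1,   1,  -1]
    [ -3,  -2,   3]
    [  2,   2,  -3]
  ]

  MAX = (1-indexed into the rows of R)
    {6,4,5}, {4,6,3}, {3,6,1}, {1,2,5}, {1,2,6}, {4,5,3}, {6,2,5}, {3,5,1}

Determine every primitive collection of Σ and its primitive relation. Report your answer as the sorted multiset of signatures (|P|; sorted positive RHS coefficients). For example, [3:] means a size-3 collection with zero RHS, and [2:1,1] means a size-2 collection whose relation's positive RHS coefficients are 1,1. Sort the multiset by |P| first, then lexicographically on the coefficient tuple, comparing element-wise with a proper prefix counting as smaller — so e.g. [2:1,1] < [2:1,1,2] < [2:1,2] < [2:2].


5 minimal non-faces of Δ(Σ) (on 6 rays):

  P = {1,4}:  v_{1} + v_{4} = 0  ⟹  sig = [2:]
  P = {2,3}:  v_{2} + v_{3} = 0  ⟹  sig = [2:]
  P = {2,4}:  v_{2} + v_{4} = v_{5} + v_{6}  ⟹  sig = [2:1,1]
  P = {1,5,6}:  v_{1} + v_{5} + v_{6} = v_{2}  ⟹  sig = [3:1]
  P = {3,5,6}:  v_{3} + v_{5} + v_{6} = v_{4}  ⟹  sig = [3:1]

Signatures (|P|; sorted positive RHS coefficients), sorted:
    [2:]
    [2:]
    [2:1,1]
    [3:1]
    [3:1]


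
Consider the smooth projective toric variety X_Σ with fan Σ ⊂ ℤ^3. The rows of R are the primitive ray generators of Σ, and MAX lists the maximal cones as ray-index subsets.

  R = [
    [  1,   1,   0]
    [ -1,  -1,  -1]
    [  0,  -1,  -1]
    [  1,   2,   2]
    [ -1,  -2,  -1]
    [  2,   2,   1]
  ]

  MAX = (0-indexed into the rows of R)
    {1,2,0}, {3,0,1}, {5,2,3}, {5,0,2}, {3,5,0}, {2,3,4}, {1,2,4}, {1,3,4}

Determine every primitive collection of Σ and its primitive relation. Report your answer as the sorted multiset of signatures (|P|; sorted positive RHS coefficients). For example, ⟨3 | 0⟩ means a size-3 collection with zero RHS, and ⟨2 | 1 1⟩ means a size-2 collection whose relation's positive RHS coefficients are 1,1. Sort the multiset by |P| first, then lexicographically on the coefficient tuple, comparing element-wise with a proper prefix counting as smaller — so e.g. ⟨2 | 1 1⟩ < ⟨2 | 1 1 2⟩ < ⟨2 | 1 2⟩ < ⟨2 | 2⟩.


Minimal non-faces — 5 found among 6 rays, 8 max cones:

  P={0,4}:  v_{0} + v_{4} = v_{2} ; sig = ⟨2 | 1⟩
  P={1,5}:  v_{1} + v_{5} = v_{0} ; sig = ⟨2 | 1⟩
  P={4,5}:  v_{4} + v_{5} = 2·v_{2} + v_{3} ; sig = ⟨2 | 1 2⟩
  P={1,2,3}:  v_{1} + v_{2} + v_{3} = 0 ; sig = ⟨3 | 0⟩
  P={0,2,3}:  v_{0} + v_{2} + v_{3} = v_{5} ; sig = ⟨3 | 1⟩

Signatures (|P|; sorted positive RHS coefficients), sorted:
[⟨2 | 1⟩, ⟨2 | 1⟩, ⟨2 | 1 2⟩, ⟨3 | 0⟩, ⟨3 | 1⟩]


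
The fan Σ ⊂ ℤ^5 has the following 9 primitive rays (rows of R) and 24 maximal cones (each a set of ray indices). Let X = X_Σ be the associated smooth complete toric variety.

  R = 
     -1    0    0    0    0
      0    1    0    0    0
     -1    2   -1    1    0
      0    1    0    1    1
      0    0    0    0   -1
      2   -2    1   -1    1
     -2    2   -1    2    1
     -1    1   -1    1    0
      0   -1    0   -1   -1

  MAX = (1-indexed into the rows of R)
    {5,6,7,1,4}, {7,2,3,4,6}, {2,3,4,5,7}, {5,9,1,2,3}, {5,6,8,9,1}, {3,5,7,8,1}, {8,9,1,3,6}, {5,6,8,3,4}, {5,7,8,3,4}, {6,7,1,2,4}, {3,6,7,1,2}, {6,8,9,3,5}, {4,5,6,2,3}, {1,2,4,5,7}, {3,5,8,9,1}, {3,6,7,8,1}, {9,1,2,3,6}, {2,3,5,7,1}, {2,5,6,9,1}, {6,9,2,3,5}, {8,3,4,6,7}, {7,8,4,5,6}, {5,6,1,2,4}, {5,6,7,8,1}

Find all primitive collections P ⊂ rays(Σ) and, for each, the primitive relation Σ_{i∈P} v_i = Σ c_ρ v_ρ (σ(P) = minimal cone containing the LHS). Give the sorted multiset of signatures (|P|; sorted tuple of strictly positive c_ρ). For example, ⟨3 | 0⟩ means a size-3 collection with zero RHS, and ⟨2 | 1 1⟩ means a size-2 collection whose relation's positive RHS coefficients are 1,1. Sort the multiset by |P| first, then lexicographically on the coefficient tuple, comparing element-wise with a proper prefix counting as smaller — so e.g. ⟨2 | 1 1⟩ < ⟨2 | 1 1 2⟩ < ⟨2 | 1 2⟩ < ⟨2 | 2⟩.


|primitive collections| = 8. Relations:

  P={4,9}:  v_{4} + v_{9} = 0  ⇒ sig = ⟨2 | 0⟩
  P={2,8}:  v_{2} + v_{8} = v_{3}  ⇒ sig = ⟨2 | 1⟩
  P={7,9}:  v_{7} + v_{9} = v_{1} + v_{8}  ⇒ sig = ⟨2 | 1 1⟩
  P={1,4,8}:  v_{1} + v_{4} + v_{8} = v_{7}  ⇒ sig = ⟨3 | 1⟩
  P={1,3,4}:  v_{1} + v_{3} + v_{4} = v_{2} + v_{7}  ⇒ sig = ⟨3 | 1 1⟩
  P={1,3,5,6}:  v_{1} + v_{3} + v_{5} + v_{6} = 0  ⇒ sig = ⟨4 | 0⟩
  P={2,5,6,7}:  v_{2} + v_{5} + v_{6} + v_{7} = v_{4}  ⇒ sig = ⟨4 | 1⟩
  P={3,5,6,7}:  v_{3} + v_{5} + v_{6} + v_{7} = v_{4} + v_{8}  ⇒ sig = ⟨4 | 1 1⟩

so the primitive-relation signature multiset is
    ⟨2 | 0⟩
    ⟨2 | 1⟩
    ⟨2 | 1 1⟩
    ⟨3 | 1⟩
    ⟨3 | 1 1⟩
    ⟨4 | 0⟩
    ⟨4 | 1⟩
    ⟨4 | 1 1⟩


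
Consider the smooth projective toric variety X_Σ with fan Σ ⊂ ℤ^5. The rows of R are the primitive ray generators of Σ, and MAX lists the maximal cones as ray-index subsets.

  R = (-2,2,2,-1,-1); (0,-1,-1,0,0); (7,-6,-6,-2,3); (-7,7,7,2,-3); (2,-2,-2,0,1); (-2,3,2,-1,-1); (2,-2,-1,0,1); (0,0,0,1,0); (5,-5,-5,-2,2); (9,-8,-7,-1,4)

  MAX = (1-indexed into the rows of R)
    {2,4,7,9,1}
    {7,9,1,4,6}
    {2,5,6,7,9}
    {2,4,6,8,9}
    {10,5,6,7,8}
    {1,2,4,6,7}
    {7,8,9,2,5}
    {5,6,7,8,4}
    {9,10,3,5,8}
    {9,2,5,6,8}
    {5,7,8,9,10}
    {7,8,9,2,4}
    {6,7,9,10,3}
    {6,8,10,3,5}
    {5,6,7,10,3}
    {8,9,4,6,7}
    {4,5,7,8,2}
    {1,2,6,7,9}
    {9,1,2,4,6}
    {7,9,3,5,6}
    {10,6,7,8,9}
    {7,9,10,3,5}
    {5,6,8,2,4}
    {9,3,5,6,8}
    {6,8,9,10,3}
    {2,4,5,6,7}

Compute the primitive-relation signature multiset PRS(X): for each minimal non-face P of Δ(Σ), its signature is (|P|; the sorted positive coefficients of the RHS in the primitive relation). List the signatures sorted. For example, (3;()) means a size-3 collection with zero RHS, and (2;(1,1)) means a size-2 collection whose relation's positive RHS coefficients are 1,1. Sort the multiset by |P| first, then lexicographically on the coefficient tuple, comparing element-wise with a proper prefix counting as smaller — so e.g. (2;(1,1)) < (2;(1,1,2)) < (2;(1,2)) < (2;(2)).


Primitive collections (14):

  • {1,8}:  v_{1} + v_{8} = v_{4} + v_{9}  so sig = (2;(1,1))
  • {2,3}:  v_{2} + v_{3} = v_{5} + v_{9}  so sig = (2;(1,1))
  • {1,3}:  v_{1} + v_{3} = v_{6} + v_{7} + v_{9}  so sig = (2;(1,1,1))
  • {1,5}:  v_{1} + v_{5} = v_{2} + v_{6} + v_{7}  so sig = (2;(1,1,1))
  • {3,4}:  v_{3} + v_{4} = v_{6} + v_{7} + v_{8}  so sig = (2;(1,1,1))
  • {2,10}:  v_{2} + v_{10} = v_{5} + v_{7} + v_{8} + v_{9}  so sig = (2;(1,1,1,1))
  • {1,10}:  v_{1} + v_{10} = v_{6} + 2·v_{7} + v_{8} + v_{9}  so sig = (2;(1,1,1,2))
  • {4,10}:  v_{4} + v_{10} = v_{6} + 2·v_{7} + 2·v_{8}  so sig = (2;(1,2,2))
  • {4,5,9}:  v_{4} + v_{5} + v_{9} = 0  so sig = (3;())
  • {3,7,8}:  v_{3} + v_{7} + v_{8} = v_{10}  so sig = (3;(1))
  • {2,6,7,8}:  v_{2} + v_{6} + v_{7} + v_{8} = 0  so sig = (4;())
  • {5,6,9,10}:  v_{5} + v_{6} + v_{9} + v_{10} = 2·v_{3}  so sig = (4;(2))
  • {2,4,6,7,9}:  v_{2} + v_{4} + v_{6} + v_{7} + v_{9} = v_{1}  so sig = (5;(1))
  • {5,6,7,8,9}:  v_{5} + v_{6} + v_{7} + v_{8} + v_{9} = v_{3}  so sig = (5;(1))

Signatures (|P|; sorted positive RHS coefficients), sorted:
[(2;(1,1)), (2;(1,1)), (2;(1,1,1)), (2;(1,1,1)), (2;(1,1,1)), (2;(1,1,1,1)), (2;(1,1,1,2)), (2;(1,2,2)), (3;()), (3;(1)), (4;()), (4;(2)), (5;(1)), (5;(1))]


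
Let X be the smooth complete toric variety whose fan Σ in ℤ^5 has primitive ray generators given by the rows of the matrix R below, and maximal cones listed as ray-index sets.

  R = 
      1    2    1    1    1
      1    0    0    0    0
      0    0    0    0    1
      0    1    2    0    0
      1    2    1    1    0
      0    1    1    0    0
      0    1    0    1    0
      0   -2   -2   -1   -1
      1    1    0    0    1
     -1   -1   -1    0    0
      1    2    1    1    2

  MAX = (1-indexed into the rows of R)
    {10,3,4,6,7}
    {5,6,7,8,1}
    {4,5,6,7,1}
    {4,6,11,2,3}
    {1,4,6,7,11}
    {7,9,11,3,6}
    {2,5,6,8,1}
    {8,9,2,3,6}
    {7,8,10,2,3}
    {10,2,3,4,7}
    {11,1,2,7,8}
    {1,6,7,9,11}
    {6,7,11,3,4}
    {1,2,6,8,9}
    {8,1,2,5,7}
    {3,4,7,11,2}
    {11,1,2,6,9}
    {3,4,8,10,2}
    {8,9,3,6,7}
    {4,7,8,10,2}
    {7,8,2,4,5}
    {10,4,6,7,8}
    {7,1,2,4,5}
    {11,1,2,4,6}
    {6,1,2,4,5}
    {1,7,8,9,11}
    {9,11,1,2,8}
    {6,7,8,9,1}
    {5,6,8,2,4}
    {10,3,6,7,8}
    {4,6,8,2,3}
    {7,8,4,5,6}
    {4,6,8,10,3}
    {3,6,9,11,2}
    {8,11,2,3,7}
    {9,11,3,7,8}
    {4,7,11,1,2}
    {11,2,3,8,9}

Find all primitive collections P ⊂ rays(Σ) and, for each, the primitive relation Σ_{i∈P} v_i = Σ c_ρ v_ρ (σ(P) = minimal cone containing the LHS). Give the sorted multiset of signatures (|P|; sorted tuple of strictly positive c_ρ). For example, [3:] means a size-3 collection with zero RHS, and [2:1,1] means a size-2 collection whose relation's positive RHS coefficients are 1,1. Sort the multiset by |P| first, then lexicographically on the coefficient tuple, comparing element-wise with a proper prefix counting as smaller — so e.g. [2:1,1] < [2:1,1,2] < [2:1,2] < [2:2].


16 collections generate NE(X_Σ); each relation:

  P={1,3}:  v_{1} + v_{3} = v_{11}  →  sig = [2:1]
  P={3,5}:  v_{3} + v_{5} = v_{1}  →  sig = [2:1]
  P={5,10}:  v_{5} + v_{10} = v_{7}  →  sig = [2:1]
  P={1,10}:  v_{1} + v_{10} = v_{3} + v_{7}  →  sig = [2:1,1]
  P={9,10}:  v_{9} + v_{10} = 2·v_{3} + v_{6} + v_{7} + v_{8}  →  sig = [2:1,1,1,2]
  P={4,9}:  v_{4} + v_{9} = v_{2} + v_{3} + 2·v_{6}  →  sig = [2:1,1,2]
  P={5,9}:  v_{5} + v_{9} = 2·v_{1} + v_{6} + v_{8}  →  sig = [2:1,1,2]
  P={10,11}:  v_{10} + v_{11} = 2·v_{3} + v_{7}  →  sig = [2:1,2]
  P={5,11}:  v_{5} + v_{11} = 2·v_{1}  →  sig = [2:2]
  P={2,6,10}:  v_{2} + v_{6} + v_{10} = 0  →  sig = [3:]
  P={2,6,7}:  v_{2} + v_{6} + v_{7} = v_{5}  →  sig = [3:1]
  P={6,8,11}:  v_{6} + v_{8} + v_{11} = v_{9}  →  sig = [3:1]
  P={1,4,8}:  v_{1} + v_{4} + v_{8} = v_{2} + v_{6}  →  sig = [3:1,1]
  P={4,8,11}:  v_{4} + v_{8} + v_{11} = v_{2} + v_{3} + v_{6}  →  sig = [3:1,1,1]
  P={2,7,9}:  v_{2} + v_{7} + v_{9} = 2·v_{1} + v_{8}  →  sig = [3:1,2]
  P={3,4,7,8}:  v_{3} + v_{4} + v_{7} + v_{8} = 0  →  sig = [4:]

so the primitive-relation signature multiset is
[[2:1], [2:1], [2:1], [2:1,1], [2:1,1,1,2], [2:1,1,2], [2:1,1,2], [2:1,2], [2:2], [3:], [3:1], [3:1], [3:1,1], [3:1,1,1], [3:1,2], [4:]]


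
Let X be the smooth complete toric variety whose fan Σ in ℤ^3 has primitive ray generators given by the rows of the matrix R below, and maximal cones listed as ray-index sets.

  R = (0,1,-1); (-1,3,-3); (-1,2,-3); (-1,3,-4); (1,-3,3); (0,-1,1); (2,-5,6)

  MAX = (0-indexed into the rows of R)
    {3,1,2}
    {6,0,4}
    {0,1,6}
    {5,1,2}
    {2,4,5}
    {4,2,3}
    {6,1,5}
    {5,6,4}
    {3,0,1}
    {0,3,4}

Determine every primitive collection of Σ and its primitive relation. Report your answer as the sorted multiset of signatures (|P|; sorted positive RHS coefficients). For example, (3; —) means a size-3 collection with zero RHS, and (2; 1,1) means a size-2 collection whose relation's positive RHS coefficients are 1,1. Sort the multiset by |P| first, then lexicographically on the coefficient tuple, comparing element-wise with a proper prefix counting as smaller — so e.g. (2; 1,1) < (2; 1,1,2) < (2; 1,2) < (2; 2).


|primitive collections| = 6. Relations:

  P={0,5}:  v_{0} + v_{5} = 0 — sig = (2; —)
  P={1,4}:  v_{1} + v_{4} = 0 — sig = (2; —)
  P={0,2}:  v_{0} + v_{2} = v_{3} — sig = (2; 1)
  P={2,6}:  v_{2} + v_{6} = v_{4} — sig = (2; 1)
  P={3,5}:  v_{3} + v_{5} = v_{2} — sig = (2; 1)
  P={3,6}:  v_{3} + v_{6} = v_{0} + v_{4} — sig = (2; 1,1)

Hence PRS(X_Σ) =
    |P|=2: 6 collections, coeffs (), (), (1), (1), (1), (1,1)


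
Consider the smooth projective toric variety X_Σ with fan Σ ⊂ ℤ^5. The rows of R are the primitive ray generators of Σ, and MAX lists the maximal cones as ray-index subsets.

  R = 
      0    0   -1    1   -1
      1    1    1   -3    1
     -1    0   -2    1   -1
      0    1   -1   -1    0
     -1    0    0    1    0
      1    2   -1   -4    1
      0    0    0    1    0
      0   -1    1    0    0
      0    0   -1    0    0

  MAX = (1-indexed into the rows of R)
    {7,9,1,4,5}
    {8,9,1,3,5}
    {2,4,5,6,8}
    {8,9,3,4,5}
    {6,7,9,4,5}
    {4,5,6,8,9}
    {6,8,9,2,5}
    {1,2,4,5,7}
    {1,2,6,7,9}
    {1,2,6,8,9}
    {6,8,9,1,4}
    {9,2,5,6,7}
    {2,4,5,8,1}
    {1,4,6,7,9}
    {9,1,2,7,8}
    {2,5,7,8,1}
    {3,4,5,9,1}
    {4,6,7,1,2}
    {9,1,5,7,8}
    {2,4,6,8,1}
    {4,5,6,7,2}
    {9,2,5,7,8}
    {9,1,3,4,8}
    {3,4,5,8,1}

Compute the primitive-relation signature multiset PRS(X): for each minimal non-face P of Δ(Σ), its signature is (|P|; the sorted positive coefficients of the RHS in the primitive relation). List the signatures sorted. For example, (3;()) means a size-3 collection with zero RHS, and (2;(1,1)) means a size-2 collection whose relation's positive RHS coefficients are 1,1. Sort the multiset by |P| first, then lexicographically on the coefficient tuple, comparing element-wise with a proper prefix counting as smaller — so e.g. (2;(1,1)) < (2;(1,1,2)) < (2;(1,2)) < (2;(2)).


9 collections generate NE(X_Σ); each relation:

  P={3,7}:  v_{3} + v_{7} = v_{1} + v_{5} + v_{9}  ⟹  sig = (2;(1,1,1))
  P={3,6}:  v_{3} + v_{6} = 3·v_{4} + v_{8} + v_{9}  ⟹  sig = (2;(1,1,3))
  P={2,3}:  v_{2} + v_{3} = 2·v_{4} + v_{8}  ⟹  sig = (2;(1,2))
  P={4,7,8}:  v_{4} + v_{7} + v_{8} = 0  ⟹  sig = (3;())
  P={2,4,9}:  v_{2} + v_{4} + v_{9} = v_{6}  ⟹  sig = (3;(1))
  P={6,7,8}:  v_{6} + v_{7} + v_{8} = v_{2} + v_{9}  ⟹  sig = (3;(1,1))
  P={1,5,6}:  v_{1} + v_{5} + v_{6} = 2·v_{4}  ⟹  sig = (3;(2))
  P={1,2,5,9}:  v_{1} + v_{2} + v_{5} + v_{9} = v_{4}  ⟹  sig = (4;(1))
  P={1,4,5,8,9}:  v_{1} + v_{4} + v_{5} + v_{8} + v_{9} = v_{3}  ⟹  sig = (5;(1))

so the primitive-relation signature multiset is
[(2;(1,1,1)), (2;(1,1,3)), (2;(1,2)), (3;()), (3;(1)), (3;(1,1)), (3;(2)), (4;(1)), (5;(1))]


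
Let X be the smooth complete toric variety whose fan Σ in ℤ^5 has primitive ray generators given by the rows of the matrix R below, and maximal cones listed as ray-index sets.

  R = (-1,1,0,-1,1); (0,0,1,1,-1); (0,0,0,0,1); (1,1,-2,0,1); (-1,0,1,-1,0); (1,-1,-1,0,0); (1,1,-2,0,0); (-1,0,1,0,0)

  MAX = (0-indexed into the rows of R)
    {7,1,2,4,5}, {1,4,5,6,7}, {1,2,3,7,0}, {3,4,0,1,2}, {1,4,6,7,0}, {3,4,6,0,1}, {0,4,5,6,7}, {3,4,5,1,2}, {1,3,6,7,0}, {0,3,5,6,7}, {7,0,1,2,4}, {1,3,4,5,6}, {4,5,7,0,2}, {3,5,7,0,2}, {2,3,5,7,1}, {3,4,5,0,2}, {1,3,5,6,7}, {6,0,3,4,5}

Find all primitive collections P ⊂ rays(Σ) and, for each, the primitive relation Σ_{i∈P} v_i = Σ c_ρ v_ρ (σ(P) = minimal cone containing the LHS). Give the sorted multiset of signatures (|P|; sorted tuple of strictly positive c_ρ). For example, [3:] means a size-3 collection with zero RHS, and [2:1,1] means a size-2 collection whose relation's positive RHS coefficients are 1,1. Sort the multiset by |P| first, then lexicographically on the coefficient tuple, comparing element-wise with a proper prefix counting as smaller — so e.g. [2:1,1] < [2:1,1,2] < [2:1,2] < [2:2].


|primitive collections| = 3. Relations:

  P = {2,6}:  v_{2} + v_{6} = v_{3} ; sig = [2:1]
  P = {0,1,5}:  v_{0} + v_{1} + v_{5} = 0 ; sig = [3:]
  P = {3,4,7}:  v_{3} + v_{4} + v_{7} = v_{0} ; sig = [3:1]

Signatures (|P|; sorted positive RHS coefficients), sorted:
    |P|=2: 1 collection, coeffs (1)
    |P|=3: 2 collections, coeffs (), (1)


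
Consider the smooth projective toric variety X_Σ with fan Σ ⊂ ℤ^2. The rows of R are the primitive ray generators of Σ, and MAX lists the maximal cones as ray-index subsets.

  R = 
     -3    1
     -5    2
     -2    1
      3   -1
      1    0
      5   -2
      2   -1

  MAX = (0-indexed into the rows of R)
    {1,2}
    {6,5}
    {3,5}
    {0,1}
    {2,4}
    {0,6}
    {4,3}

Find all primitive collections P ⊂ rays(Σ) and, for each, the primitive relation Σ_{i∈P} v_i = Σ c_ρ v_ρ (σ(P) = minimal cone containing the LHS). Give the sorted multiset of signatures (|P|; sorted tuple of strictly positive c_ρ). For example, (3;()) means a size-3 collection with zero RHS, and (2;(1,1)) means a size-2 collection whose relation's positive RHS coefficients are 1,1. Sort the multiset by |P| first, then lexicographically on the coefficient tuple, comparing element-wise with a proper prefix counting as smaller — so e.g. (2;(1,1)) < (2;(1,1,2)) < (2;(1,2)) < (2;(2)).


Primitive collections (14):

  P={0,3}:  v_{0} + v_{3} = 0  so sig = (2;())
  P={1,5}:  v_{1} + v_{5} = 0  so sig = (2;())
  P={2,6}:  v_{2} + v_{6} = 0  so sig = (2;())
  P={0,2}:  v_{0} + v_{2} = v_{1}  so sig = (2;(1))
  P={0,4}:  v_{0} + v_{4} = v_{2}  so sig = (2;(1))
  P={0,5}:  v_{0} + v_{5} = v_{6}  so sig = (2;(1))
  P={1,3}:  v_{1} + v_{3} = v_{2}  so sig = (2;(1))
  P={1,6}:  v_{1} + v_{6} = v_{0}  so sig = (2;(1))
  P={2,3}:  v_{2} + v_{3} = v_{4}  so sig = (2;(1))
  P={2,5}:  v_{2} + v_{5} = v_{3}  so sig = (2;(1))
  P={3,6}:  v_{3} + v_{6} = v_{5}  so sig = (2;(1))
  P={4,6}:  v_{4} + v_{6} = v_{3}  so sig = (2;(1))
  P={1,4}:  v_{1} + v_{4} = 2·v_{2}  so sig = (2;(2))
  P={4,5}:  v_{4} + v_{5} = 2·v_{3}  so sig = (2;(2))

Signatures (|P|; sorted positive RHS coefficients), sorted:
    (2;())
    (2;())
    (2;())
    (2;(1))
    (2;(1))
    (2;(1))
    (2;(1))
    (2;(1))
    (2;(1))
    (2;(1))
    (2;(1))
    (2;(1))
    (2;(2))
    (2;(2))


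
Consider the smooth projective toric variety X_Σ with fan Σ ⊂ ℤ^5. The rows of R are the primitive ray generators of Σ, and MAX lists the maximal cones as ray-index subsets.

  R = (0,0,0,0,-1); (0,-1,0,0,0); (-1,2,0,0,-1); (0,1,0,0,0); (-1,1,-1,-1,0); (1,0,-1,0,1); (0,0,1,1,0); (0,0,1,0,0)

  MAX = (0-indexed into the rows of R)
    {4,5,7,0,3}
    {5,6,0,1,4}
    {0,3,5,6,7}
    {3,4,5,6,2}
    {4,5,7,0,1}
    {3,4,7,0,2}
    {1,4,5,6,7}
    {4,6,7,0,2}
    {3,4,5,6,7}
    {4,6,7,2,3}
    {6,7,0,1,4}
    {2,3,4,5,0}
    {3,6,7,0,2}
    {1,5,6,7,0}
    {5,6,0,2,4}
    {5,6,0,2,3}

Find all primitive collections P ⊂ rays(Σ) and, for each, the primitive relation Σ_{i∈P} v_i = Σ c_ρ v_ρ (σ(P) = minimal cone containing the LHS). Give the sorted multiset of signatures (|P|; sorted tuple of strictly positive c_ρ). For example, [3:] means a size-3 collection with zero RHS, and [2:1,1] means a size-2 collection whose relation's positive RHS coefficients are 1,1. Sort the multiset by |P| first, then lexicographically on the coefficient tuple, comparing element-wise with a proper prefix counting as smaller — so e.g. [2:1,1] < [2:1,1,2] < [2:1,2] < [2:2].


5 minimal non-faces of Δ(Σ) (on 8 rays):

  P = {1,3}:  v_{1} + v_{3} = 0  ⇒ sig = [2:]
  P = {1,2}:  v_{1} + v_{2} = v_{0} + v_{4} + v_{6}  ⇒ sig = [2:1,1,1]
  P = {2,5,7}:  v_{2} + v_{5} + v_{7} = 2·v_{3}  ⇒ sig = [3:2]
  P = {0,3,4,6}:  v_{0} + v_{3} + v_{4} + v_{6} = v_{2}  ⇒ sig = [4:1]
  P = {0,4,5,6,7}:  v_{0} + v_{4} + v_{5} + v_{6} + v_{7} = v_{3}  ⇒ sig = [5:1]

Hence PRS(X_Σ) =
    |P|=2: 2 collections, coeffs (), (1,1,1)
    |P|=3: 1 collection, coeffs (2)
    |P|=4: 1 collection, coeffs (1)
    |P|=5: 1 collection, coeffs (1)


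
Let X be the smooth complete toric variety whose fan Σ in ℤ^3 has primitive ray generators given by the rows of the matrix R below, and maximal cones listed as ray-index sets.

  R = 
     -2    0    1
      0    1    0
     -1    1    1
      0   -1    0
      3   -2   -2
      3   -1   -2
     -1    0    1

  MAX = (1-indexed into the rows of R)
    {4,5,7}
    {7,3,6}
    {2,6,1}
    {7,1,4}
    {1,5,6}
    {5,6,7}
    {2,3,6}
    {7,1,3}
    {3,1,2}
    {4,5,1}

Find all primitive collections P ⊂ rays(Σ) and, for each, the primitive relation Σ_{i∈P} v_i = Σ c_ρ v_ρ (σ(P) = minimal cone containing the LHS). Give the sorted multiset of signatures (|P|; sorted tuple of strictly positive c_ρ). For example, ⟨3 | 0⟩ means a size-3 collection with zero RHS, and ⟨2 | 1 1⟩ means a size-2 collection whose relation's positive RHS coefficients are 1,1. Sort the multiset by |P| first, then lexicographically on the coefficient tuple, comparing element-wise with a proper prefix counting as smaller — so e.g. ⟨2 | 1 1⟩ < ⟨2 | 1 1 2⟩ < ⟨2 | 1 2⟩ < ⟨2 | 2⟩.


9 minimal non-faces of Δ(Σ) (on 7 rays):

  {2,4}:  v_{2} + v_{4} = 0  →  sig = ⟨2 | 0⟩
  {2,5}:  v_{2} + v_{5} = v_{6}  →  sig = ⟨2 | 1⟩
  {2,7}:  v_{2} + v_{7} = v_{3}  →  sig = ⟨2 | 1⟩
  {3,4}:  v_{3} + v_{4} = v_{7}  →  sig = ⟨2 | 1⟩
  {4,6}:  v_{4} + v_{6} = v_{5}  →  sig = ⟨2 | 1⟩
  {3,5}:  v_{3} + v_{5} = v_{6} + v_{7}  →  sig = ⟨2 | 1 1⟩
  {1,3,6}:  v_{1} + v_{3} + v_{6} = 0  →  sig = ⟨3 | 0⟩
  {1,6,7}:  v_{1} + v_{6} + v_{7} = v_{4}  →  sig = ⟨3 | 1⟩
  {1,5,7}:  v_{1} + v_{5} + v_{7} = 2·v_{4}  →  sig = ⟨3 | 2⟩

so the primitive-relation signature multiset is
{ ⟨2 | 0⟩,  ⟨2 | 1⟩ ×4,  ⟨2 | 1 1⟩,  ⟨3 | 0⟩,  ⟨3 | 1⟩,  ⟨3 | 2⟩ }
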